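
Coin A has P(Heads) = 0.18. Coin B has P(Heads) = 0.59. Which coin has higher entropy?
B

For binary distributions, entropy is maximized at p=0.5 and decreases as p moves toward 0 or 1.

H(A) = H(0.18) = 0.6801 bits
H(B) = H(0.59) = 0.9765 bits

Distribution B (p=0.59) is closer to uniform (p=0.5), so it has higher entropy.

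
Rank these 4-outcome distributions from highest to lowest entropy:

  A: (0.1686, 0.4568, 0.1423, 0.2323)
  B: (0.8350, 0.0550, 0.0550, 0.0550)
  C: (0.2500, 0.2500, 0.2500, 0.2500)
C > A > B

Key insight: Entropy is maximized by uniform distributions and minimized by concentrated distributions.

- Uniform distributions have maximum entropy log₂(4) = 2.0000 bits
- The more "peaked" or concentrated a distribution, the lower its entropy

Entropies:
  H(A) = 1.8388 bits
  H(B) = 0.9077 bits
  H(C) = 2.0000 bits

Ranking: C > A > B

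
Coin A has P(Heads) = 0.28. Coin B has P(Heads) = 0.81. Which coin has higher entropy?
A

For binary distributions, entropy is maximized at p=0.5 and decreases as p moves toward 0 or 1.

H(A) = H(0.28) = 0.8555 bits
H(B) = H(0.81) = 0.7015 bits

Distribution A (p=0.28) is closer to uniform (p=0.5), so it has higher entropy.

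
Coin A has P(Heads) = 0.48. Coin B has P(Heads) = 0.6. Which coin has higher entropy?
A

For binary distributions, entropy is maximized at p=0.5 and decreases as p moves toward 0 or 1.

H(A) = H(0.48) = 0.9988 bits
H(B) = H(0.6) = 0.9710 bits

Distribution A (p=0.48) is closer to uniform (p=0.5), so it has higher entropy.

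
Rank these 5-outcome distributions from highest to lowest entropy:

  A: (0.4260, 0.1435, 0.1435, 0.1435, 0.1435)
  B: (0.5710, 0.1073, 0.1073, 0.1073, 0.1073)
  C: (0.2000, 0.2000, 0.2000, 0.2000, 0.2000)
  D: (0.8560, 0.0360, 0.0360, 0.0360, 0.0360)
C > A > B > D

Key insight: Entropy is maximized by uniform distributions and minimized by concentrated distributions.

Entropies:
  H(A) = 2.1321 bits
  H(B) = 1.8434 bits
  H(C) = 2.3219 bits
  H(D) = 0.8826 bits

Ranking: C > A > B > D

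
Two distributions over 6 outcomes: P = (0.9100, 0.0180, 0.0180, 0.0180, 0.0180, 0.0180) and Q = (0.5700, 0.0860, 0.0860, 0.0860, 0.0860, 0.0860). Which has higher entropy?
Q

P is highly concentrated on one outcome (91%), making it nearly deterministic. Q spreads its mass more evenly (max 57%). The more spread-out distribution has higher entropy: H(P) ≈ 0.645 bits, H(Q) ≈ 1.984 bits.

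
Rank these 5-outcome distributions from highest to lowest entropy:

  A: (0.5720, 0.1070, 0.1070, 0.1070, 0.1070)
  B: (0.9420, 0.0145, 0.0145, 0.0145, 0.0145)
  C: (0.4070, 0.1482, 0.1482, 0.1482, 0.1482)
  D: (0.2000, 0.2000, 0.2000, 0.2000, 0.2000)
D > C > A > B

Key insight: Entropy is maximized by uniform distributions and minimized by concentrated distributions.

Entropies:
  H(A) = 1.8410 bits
  H(B) = 0.4355 bits
  H(C) = 2.1609 bits
  H(D) = 2.3219 bits

Ranking: D > C > A > B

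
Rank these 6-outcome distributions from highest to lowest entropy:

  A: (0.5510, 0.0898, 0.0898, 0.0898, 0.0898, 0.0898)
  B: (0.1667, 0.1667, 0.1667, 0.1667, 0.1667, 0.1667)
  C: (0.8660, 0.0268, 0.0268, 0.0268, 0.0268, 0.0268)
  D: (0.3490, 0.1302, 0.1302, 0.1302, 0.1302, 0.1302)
B > D > A > C

Key insight: Entropy is maximized by uniform distributions and minimized by concentrated distributions.

Entropies:
  H(A) = 2.0350 bits
  H(B) = 2.5850 bits
  H(C) = 0.8794 bits
  H(D) = 2.4447 bits

Ranking: B > D > A > C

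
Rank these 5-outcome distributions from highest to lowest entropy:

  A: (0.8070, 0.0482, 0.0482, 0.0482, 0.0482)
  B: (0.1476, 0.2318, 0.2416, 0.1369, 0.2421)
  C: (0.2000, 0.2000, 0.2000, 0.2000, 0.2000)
C > B > A

Key insight: Entropy is maximized by uniform distributions and minimized by concentrated distributions.

- Uniform distributions have maximum entropy log₂(5) = 2.3219 bits
- The more "peaked" or concentrated a distribution, the lower its entropy

Entropies:
  H(A) = 1.0937 bits
  H(B) = 2.2796 bits
  H(C) = 2.3219 bits

Ranking: C > B > A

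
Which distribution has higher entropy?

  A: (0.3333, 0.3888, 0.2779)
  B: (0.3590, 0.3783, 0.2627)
A

Both distributions are close to uniform, making this a harder comparison.

H(A) = 1.5716 bits
H(B) = 1.5677 bits

The distribution closer to uniform has higher entropy.
Answer: A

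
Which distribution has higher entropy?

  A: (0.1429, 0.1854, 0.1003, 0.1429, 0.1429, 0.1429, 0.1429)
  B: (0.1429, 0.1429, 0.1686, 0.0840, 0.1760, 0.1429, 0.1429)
A

Both distributions are close to uniform, making this a harder comparison.

H(A) = 2.7888 bits
H(B) = 2.7785 bits

The distribution closer to uniform has higher entropy.
Answer: A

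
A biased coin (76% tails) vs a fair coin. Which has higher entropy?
Fair coin

The fair coin is uniform (p=0.5), maximizing binary entropy at 1 bit. The biased coin has H(0.76) ≈ 0.795 bits — its outcome is more predictable, so its entropy is lower.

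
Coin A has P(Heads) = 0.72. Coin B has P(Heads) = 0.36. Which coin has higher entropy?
B

For binary distributions, entropy is maximized at p=0.5 and decreases as p moves toward 0 or 1.

H(A) = H(0.72) = 0.8555 bits
H(B) = H(0.36) = 0.9427 bits

Distribution B (p=0.36) is closer to uniform (p=0.5), so it has higher entropy.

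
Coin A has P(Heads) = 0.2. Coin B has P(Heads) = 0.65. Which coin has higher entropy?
B

For binary distributions, entropy is maximized at p=0.5 and decreases as p moves toward 0 or 1.

H(A) = H(0.2) = 0.7219 bits
H(B) = H(0.65) = 0.9341 bits

Distribution B (p=0.65) is closer to uniform (p=0.5), so it has higher entropy.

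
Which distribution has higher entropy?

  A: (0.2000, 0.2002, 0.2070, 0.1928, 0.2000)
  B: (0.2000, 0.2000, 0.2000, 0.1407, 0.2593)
A

Both distributions are close to uniform, making this a harder comparison.

H(A) = 2.3216 bits
H(B) = 2.2961 bits

The distribution closer to uniform has higher entropy.
Answer: A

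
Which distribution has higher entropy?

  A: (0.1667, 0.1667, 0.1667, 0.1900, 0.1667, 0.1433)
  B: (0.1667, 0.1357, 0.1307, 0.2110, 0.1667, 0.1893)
A

Both distributions are close to uniform, making this a harder comparison.

H(A) = 2.5802 bits
H(B) = 2.5645 bits

The distribution closer to uniform has higher entropy.
Answer: A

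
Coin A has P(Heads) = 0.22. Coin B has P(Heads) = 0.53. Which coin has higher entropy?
B

For binary distributions, entropy is maximized at p=0.5 and decreases as p moves toward 0 or 1.

H(A) = H(0.22) = 0.7602 bits
H(B) = H(0.53) = 0.9974 bits

Distribution B (p=0.53) is closer to uniform (p=0.5), so it has higher entropy.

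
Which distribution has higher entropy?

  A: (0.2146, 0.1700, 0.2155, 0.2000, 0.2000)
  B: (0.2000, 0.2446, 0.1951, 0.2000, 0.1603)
A

Both distributions are close to uniform, making this a harder comparison.

H(A) = 2.3169 bits
H(B) = 2.3091 bits

The distribution closer to uniform has higher entropy.
Answer: A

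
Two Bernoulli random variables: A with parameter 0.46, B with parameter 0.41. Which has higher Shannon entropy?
A

For binary distributions, entropy is maximized at p=0.5 and decreases as p moves toward 0 or 1.

H(A) = H(0.46) = 0.9954 bits
H(B) = H(0.41) = 0.9765 bits

Distribution A (p=0.46) is closer to uniform (p=0.5), so it has higher entropy.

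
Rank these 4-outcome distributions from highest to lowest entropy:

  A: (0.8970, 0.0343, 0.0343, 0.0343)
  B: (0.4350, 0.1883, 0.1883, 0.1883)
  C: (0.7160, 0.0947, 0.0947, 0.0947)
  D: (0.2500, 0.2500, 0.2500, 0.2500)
D > B > C > A

Key insight: Entropy is maximized by uniform distributions and minimized by concentrated distributions.

Entropies:
  H(A) = 0.6417 bits
  H(B) = 1.8833 bits
  H(C) = 1.3110 bits
  H(D) = 2.0000 bits

Ranking: D > B > C > A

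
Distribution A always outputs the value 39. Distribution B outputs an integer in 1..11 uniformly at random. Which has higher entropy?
B

A is deterministic, so H(A) = 0. B is uniform over 11 outcomes, so H(B) = log₂(11) = 3.459 bits. Any distribution with genuine randomness has higher entropy than a deterministic one.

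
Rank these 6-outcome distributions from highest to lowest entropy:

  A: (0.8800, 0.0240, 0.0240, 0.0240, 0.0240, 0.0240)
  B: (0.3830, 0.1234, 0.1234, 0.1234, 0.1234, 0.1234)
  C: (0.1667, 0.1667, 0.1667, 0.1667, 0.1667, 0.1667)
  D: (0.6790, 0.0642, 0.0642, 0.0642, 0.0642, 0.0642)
C > B > D > A

Key insight: Entropy is maximized by uniform distributions and minimized by concentrated distributions.

Entropies:
  H(A) = 0.8080 bits
  H(B) = 2.3928 bits
  H(C) = 2.5850 bits
  H(D) = 1.6508 bits

Ranking: C > B > D > A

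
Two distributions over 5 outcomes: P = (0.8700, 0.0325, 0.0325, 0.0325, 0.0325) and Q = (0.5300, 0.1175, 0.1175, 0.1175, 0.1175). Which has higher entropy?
Q

P is highly concentrated on one outcome (87%), making it nearly deterministic. Q spreads its mass more evenly (max 53%). The more spread-out distribution has higher entropy: H(P) ≈ 0.817 bits, H(Q) ≈ 1.937 bits.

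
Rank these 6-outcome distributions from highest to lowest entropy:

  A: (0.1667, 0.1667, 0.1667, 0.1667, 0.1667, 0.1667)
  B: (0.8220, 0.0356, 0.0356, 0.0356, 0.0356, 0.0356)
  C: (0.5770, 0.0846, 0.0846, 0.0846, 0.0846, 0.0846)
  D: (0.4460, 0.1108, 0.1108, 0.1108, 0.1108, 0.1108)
A > D > C > B

Key insight: Entropy is maximized by uniform distributions and minimized by concentrated distributions.

Entropies:
  H(A) = 2.5850 bits
  H(B) = 1.0890 bits
  H(C) = 1.9650 bits
  H(D) = 2.2779 bits

Ranking: A > D > C > B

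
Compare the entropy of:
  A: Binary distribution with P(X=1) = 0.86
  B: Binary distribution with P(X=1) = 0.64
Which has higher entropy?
B

For binary distributions, entropy is maximized at p=0.5 and decreases as p moves toward 0 or 1.

H(A) = H(0.86) = 0.5842 bits
H(B) = H(0.64) = 0.9427 bits

Distribution B (p=0.64) is closer to uniform (p=0.5), so it has higher entropy.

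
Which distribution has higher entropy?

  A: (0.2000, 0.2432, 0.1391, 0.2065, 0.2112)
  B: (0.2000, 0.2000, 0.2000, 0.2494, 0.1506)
B

Both distributions are close to uniform, making this a harder comparison.

H(A) = 2.3000 bits
H(B) = 2.3042 bits

The distribution closer to uniform has higher entropy.
Answer: B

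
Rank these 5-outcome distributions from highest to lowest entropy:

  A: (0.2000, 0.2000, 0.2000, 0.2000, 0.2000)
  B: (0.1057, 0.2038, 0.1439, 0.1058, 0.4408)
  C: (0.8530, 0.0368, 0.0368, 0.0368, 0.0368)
A > B > C

Key insight: Entropy is maximized by uniform distributions and minimized by concentrated distributions.

- Uniform distributions have maximum entropy log₂(5) = 2.3219 bits
- The more "peaked" or concentrated a distribution, the lower its entropy

Entropies:
  H(A) = 2.3219 bits
  H(B) = 2.0766 bits
  H(C) = 0.8963 bits

Ranking: A > B > C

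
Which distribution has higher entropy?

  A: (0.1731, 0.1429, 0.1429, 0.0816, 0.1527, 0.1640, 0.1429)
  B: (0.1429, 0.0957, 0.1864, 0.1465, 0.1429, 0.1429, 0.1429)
B

Both distributions are close to uniform, making this a harder comparison.

H(A) = 2.7780 bits
H(B) = 2.7858 bits

The distribution closer to uniform has higher entropy.
Answer: B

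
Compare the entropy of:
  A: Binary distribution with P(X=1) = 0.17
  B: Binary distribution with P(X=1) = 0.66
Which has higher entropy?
B

For binary distributions, entropy is maximized at p=0.5 and decreases as p moves toward 0 or 1.

H(A) = H(0.17) = 0.6577 bits
H(B) = H(0.66) = 0.9248 bits

Distribution B (p=0.66) is closer to uniform (p=0.5), so it has higher entropy.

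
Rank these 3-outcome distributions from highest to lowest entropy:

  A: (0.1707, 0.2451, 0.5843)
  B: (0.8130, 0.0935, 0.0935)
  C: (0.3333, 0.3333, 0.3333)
C > A > B

Key insight: Entropy is maximized by uniform distributions and minimized by concentrated distributions.

- Uniform distributions have maximum entropy log₂(3) = 1.5850 bits
- The more "peaked" or concentrated a distribution, the lower its entropy

Entropies:
  H(A) = 1.3855 bits
  H(B) = 0.8822 bits
  H(C) = 1.5850 bits

Ranking: C > A > B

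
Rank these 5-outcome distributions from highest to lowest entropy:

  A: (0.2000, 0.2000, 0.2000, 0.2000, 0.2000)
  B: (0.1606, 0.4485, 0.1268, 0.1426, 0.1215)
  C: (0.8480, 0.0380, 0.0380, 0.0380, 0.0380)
A > B > C

Key insight: Entropy is maximized by uniform distributions and minimized by concentrated distributions.

- Uniform distributions have maximum entropy log₂(5) = 2.3219 bits
- The more "peaked" or concentrated a distribution, the lower its entropy

Entropies:
  H(A) = 2.3219 bits
  H(B) = 2.0906 bits
  H(C) = 0.9188 bits

Ranking: A > B > C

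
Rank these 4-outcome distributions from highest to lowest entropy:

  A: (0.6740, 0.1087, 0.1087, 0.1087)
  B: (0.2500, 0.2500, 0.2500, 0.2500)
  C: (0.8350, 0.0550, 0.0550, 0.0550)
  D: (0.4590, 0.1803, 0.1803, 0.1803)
B > D > A > C

Key insight: Entropy is maximized by uniform distributions and minimized by concentrated distributions.

Entropies:
  H(A) = 1.4275 bits
  H(B) = 2.0000 bits
  H(C) = 0.9077 bits
  H(D) = 1.8526 bits

Ranking: B > D > A > C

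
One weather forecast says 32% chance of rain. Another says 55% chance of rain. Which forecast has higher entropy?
55% forecast

Treat each forecast as a Bernoulli distribution. Binary entropy is maximized at p=0.5 and falls off symmetrically toward 0 or 1. The 55% forecast is closer to 50%, so it is more uncertain. H(32%) ≈ 0.904 bits, H(55%) ≈ 0.993 bits.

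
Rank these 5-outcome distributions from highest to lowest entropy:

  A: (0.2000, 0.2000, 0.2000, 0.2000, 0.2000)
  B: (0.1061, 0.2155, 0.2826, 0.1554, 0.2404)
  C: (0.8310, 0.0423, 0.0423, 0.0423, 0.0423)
A > B > C

Key insight: Entropy is maximized by uniform distributions and minimized by concentrated distributions.

- Uniform distributions have maximum entropy log₂(5) = 2.3219 bits
- The more "peaked" or concentrated a distribution, the lower its entropy

Entropies:
  H(A) = 2.3219 bits
  H(B) = 2.2476 bits
  H(C) = 0.9934 bits

Ranking: A > B > C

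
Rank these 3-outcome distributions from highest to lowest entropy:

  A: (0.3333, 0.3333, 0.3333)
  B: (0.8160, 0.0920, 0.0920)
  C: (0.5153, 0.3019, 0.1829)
A > C > B

Key insight: Entropy is maximized by uniform distributions and minimized by concentrated distributions.

- Uniform distributions have maximum entropy log₂(3) = 1.5850 bits
- The more "peaked" or concentrated a distribution, the lower its entropy

Entropies:
  H(A) = 1.5850 bits
  H(B) = 0.8727 bits
  H(C) = 1.4628 bits

Ranking: A > C > B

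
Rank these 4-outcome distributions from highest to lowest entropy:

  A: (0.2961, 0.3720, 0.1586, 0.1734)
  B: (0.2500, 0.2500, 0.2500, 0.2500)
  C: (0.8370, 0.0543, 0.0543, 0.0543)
B > A > C

Key insight: Entropy is maximized by uniform distributions and minimized by concentrated distributions.

- Uniform distributions have maximum entropy log₂(4) = 2.0000 bits
- The more "peaked" or concentrated a distribution, the lower its entropy

Entropies:
  H(A) = 1.9102 bits
  H(B) = 2.0000 bits
  H(C) = 0.8998 bits

Ranking: B > A > C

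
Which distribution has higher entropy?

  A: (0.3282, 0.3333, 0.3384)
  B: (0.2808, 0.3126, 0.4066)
A

Both distributions are close to uniform, making this a harder comparison.

H(A) = 1.5848 bits
H(B) = 1.5669 bits

The distribution closer to uniform has higher entropy.
Answer: A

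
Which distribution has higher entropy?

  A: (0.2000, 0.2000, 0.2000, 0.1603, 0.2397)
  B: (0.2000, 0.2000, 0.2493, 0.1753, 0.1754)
A

Both distributions are close to uniform, making this a harder comparison.

H(A) = 2.3105 bits
H(B) = 2.3092 bits

The distribution closer to uniform has higher entropy.
Answer: A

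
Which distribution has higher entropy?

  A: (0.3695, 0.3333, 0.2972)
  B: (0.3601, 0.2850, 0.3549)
A

Both distributions are close to uniform, making this a harder comparison.

H(A) = 1.5793 bits
H(B) = 1.5771 bits

The distribution closer to uniform has higher entropy.
Answer: A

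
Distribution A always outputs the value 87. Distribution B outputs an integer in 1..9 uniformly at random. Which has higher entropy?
B

A is deterministic, so H(A) = 0. B is uniform over 9 outcomes, so H(B) = log₂(9) = 3.170 bits. Any distribution with genuine randomness has higher entropy than a deterministic one.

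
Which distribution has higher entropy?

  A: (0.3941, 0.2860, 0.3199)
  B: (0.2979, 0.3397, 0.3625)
B

Both distributions are close to uniform, making this a harder comparison.

H(A) = 1.5719 bits
H(B) = 1.5803 bits

The distribution closer to uniform has higher entropy.
Answer: B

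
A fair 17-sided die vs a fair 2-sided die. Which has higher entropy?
17-sided die

Both are uniform distributions; for uniform over n outcomes, H = log₂(n). H(17-sided) = log₂(17) = 4.087 bits and H(2-sided) = log₂(2) = 1.000 bits. More outcomes in a uniform distribution means higher entropy.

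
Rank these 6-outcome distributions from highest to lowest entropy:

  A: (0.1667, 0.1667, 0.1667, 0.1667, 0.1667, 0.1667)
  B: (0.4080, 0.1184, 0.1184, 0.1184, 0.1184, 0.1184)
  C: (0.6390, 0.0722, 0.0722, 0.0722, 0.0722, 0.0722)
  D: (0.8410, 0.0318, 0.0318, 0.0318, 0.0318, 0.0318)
A > B > C > D

Key insight: Entropy is maximized by uniform distributions and minimized by concentrated distributions.

Entropies:
  H(A) = 2.5850 bits
  H(B) = 2.3500 bits
  H(C) = 1.7817 bits
  H(D) = 1.0011 bits

Ranking: A > B > C > D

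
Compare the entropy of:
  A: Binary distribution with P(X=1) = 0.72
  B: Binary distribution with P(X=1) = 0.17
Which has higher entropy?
A

For binary distributions, entropy is maximized at p=0.5 and decreases as p moves toward 0 or 1.

H(A) = H(0.72) = 0.8555 bits
H(B) = H(0.17) = 0.6577 bits

Distribution A (p=0.72) is closer to uniform (p=0.5), so it has higher entropy.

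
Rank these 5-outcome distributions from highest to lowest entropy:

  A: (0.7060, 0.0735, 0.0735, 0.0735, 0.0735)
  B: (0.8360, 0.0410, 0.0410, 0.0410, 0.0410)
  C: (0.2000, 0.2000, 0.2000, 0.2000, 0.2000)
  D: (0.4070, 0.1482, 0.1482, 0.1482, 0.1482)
C > D > A > B

Key insight: Entropy is maximized by uniform distributions and minimized by concentrated distributions.

Entropies:
  H(A) = 1.4618 bits
  H(B) = 0.9718 bits
  H(C) = 2.3219 bits
  H(D) = 2.1609 bits

Ranking: C > D > A > B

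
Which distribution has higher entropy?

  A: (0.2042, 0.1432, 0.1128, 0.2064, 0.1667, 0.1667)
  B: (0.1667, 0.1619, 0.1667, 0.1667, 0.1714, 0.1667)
B

Both distributions are close to uniform, making this a harder comparison.

H(A) = 2.5563 bits
H(B) = 2.5848 bits

The distribution closer to uniform has higher entropy.
Answer: B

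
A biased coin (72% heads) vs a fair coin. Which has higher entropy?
Fair coin

The fair coin is uniform (p=0.5), maximizing binary entropy at 1 bit. The biased coin has H(0.72) ≈ 0.855 bits — its outcome is more predictable, so its entropy is lower.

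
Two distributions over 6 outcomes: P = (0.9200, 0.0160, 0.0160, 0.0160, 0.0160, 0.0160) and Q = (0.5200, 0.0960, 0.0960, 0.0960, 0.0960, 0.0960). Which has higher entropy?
Q

P is highly concentrated on one outcome (92%), making it nearly deterministic. Q spreads its mass more evenly (max 52%). The more spread-out distribution has higher entropy: H(P) ≈ 0.588 bits, H(Q) ≈ 2.113 bits.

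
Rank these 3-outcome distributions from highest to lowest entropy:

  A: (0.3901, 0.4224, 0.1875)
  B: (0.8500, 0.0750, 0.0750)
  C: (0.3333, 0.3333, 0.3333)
C > A > B

Key insight: Entropy is maximized by uniform distributions and minimized by concentrated distributions.

- Uniform distributions have maximum entropy log₂(3) = 1.5850 bits
- The more "peaked" or concentrated a distribution, the lower its entropy

Entropies:
  H(A) = 1.5078 bits
  H(B) = 0.7598 bits
  H(C) = 1.5850 bits

Ranking: C > A > B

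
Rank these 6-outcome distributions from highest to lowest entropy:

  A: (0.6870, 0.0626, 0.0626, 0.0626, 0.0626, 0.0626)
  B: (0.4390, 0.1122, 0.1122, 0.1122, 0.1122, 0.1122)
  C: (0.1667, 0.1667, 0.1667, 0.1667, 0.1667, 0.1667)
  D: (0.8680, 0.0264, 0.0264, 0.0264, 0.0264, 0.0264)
C > B > A > D

Key insight: Entropy is maximized by uniform distributions and minimized by concentrated distributions.

Entropies:
  H(A) = 1.6234 bits
  H(B) = 2.2918 bits
  H(C) = 2.5850 bits
  H(D) = 0.8694 bits

Ranking: C > B > A > D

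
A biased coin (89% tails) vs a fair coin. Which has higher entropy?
Fair coin

The fair coin is uniform (p=0.5), maximizing binary entropy at 1 bit. The biased coin has H(0.89) ≈ 0.500 bits — its outcome is more predictable, so its entropy is lower.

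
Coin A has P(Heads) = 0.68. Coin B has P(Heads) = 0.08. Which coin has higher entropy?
A

For binary distributions, entropy is maximized at p=0.5 and decreases as p moves toward 0 or 1.

H(A) = H(0.68) = 0.9044 bits
H(B) = H(0.08) = 0.4022 bits

Distribution A (p=0.68) is closer to uniform (p=0.5), so it has higher entropy.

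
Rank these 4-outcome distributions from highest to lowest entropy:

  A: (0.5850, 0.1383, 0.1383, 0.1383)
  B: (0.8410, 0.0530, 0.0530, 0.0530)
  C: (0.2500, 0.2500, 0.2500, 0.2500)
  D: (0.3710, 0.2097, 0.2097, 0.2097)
C > D > A > B

Key insight: Entropy is maximized by uniform distributions and minimized by concentrated distributions.

Entropies:
  H(A) = 1.6368 bits
  H(B) = 0.8839 bits
  H(C) = 2.0000 bits
  H(D) = 1.9484 bits

Ranking: C > D > A > B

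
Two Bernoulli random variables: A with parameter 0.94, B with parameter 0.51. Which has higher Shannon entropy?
B

For binary distributions, entropy is maximized at p=0.5 and decreases as p moves toward 0 or 1.

H(A) = H(0.94) = 0.3274 bits
H(B) = H(0.51) = 0.9997 bits

Distribution B (p=0.51) is closer to uniform (p=0.5), so it has higher entropy.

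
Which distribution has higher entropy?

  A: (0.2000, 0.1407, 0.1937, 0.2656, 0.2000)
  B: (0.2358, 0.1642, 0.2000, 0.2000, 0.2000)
B

Both distributions are close to uniform, making this a harder comparison.

H(A) = 2.2935 bits
H(B) = 2.3126 bits

The distribution closer to uniform has higher entropy.
Answer: B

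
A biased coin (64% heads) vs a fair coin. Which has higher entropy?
Fair coin

The fair coin is uniform (p=0.5), maximizing binary entropy at 1 bit. The biased coin has H(0.64) ≈ 0.943 bits — its outcome is more predictable, so its entropy is lower.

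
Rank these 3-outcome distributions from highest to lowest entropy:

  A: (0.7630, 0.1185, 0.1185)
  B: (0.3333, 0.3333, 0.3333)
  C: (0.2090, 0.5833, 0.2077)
B > C > A

Key insight: Entropy is maximized by uniform distributions and minimized by concentrated distributions.

- Uniform distributions have maximum entropy log₂(3) = 1.5850 bits
- The more "peaked" or concentrated a distribution, the lower its entropy

Entropies:
  H(A) = 1.0270 bits
  H(B) = 1.5850 bits
  H(C) = 1.3965 bits

Ranking: B > C > A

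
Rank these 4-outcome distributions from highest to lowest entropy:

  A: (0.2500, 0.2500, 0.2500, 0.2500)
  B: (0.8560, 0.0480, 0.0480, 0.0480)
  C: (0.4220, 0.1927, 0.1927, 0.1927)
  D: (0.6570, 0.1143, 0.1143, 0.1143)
A > C > D > B

Key insight: Entropy is maximized by uniform distributions and minimized by concentrated distributions.

Entropies:
  H(A) = 2.0000 bits
  H(B) = 0.8229 bits
  H(C) = 1.8985 bits
  H(D) = 1.4713 bits

Ranking: A > C > D > B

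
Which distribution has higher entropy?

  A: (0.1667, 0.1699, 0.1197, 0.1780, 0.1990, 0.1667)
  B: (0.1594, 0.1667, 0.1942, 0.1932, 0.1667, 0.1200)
A

Both distributions are close to uniform, making this a harder comparison.

H(A) = 2.5695 bits
H(B) = 2.5683 bits

The distribution closer to uniform has higher entropy.
Answer: A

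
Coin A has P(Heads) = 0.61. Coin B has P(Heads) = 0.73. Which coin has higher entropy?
A

For binary distributions, entropy is maximized at p=0.5 and decreases as p moves toward 0 or 1.

H(A) = H(0.61) = 0.9648 bits
H(B) = H(0.73) = 0.8415 bits

Distribution A (p=0.61) is closer to uniform (p=0.5), so it has higher entropy.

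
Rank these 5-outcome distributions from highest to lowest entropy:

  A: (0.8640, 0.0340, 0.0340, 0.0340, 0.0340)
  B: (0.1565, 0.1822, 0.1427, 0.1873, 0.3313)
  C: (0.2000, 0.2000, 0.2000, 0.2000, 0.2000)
C > B > A

Key insight: Entropy is maximized by uniform distributions and minimized by concentrated distributions.

- Uniform distributions have maximum entropy log₂(5) = 2.3219 bits
- The more "peaked" or concentrated a distribution, the lower its entropy

Entropies:
  H(A) = 0.8457 bits
  H(B) = 2.2478 bits
  H(C) = 2.3219 bits

Ranking: C > B > A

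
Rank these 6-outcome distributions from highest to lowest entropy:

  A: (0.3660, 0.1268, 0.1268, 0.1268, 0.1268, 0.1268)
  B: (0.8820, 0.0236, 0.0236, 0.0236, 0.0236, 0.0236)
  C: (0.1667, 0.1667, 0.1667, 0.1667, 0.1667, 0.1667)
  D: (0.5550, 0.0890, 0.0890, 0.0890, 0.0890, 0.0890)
C > A > D > B

Key insight: Entropy is maximized by uniform distributions and minimized by concentrated distributions.

Entropies:
  H(A) = 2.4197 bits
  H(B) = 0.7976 bits
  H(C) = 2.5850 bits
  H(D) = 2.0245 bits

Ranking: C > A > D > B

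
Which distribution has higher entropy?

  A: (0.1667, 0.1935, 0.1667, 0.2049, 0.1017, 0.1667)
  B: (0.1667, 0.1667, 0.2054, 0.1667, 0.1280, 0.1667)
B

Both distributions are close to uniform, making this a harder comparison.

H(A) = 2.5548 bits
H(B) = 2.5719 bits

The distribution closer to uniform has higher entropy.
Answer: B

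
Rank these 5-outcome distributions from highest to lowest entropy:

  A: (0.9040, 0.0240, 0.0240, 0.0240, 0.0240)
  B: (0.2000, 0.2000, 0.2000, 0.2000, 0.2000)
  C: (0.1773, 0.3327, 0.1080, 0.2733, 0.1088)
B > C > A

Key insight: Entropy is maximized by uniform distributions and minimized by concentrated distributions.

- Uniform distributions have maximum entropy log₂(5) = 2.3219 bits
- The more "peaked" or concentrated a distribution, the lower its entropy

Entropies:
  H(A) = 0.6482 bits
  H(B) = 2.3219 bits
  H(C) = 2.1771 bits

Ranking: B > C > A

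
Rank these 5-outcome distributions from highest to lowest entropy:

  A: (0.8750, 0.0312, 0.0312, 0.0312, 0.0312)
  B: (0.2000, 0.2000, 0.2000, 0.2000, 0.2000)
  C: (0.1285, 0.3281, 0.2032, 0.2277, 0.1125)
B > C > A

Key insight: Entropy is maximized by uniform distributions and minimized by concentrated distributions.

- Uniform distributions have maximum entropy log₂(5) = 2.3219 bits
- The more "peaked" or concentrated a distribution, the lower its entropy

Entropies:
  H(A) = 0.7936 bits
  H(B) = 2.3219 bits
  H(C) = 2.2158 bits

Ranking: B > C > A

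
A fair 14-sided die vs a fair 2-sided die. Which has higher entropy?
14-sided die

Both are uniform distributions; for uniform over n outcomes, H = log₂(n). H(14-sided) = log₂(14) = 3.807 bits and H(2-sided) = log₂(2) = 1.000 bits. More outcomes in a uniform distribution means higher entropy.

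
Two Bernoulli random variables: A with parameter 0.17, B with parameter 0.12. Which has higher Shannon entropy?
A

For binary distributions, entropy is maximized at p=0.5 and decreases as p moves toward 0 or 1.

H(A) = H(0.17) = 0.6577 bits
H(B) = H(0.12) = 0.5294 bits

Distribution A (p=0.17) is closer to uniform (p=0.5), so it has higher entropy.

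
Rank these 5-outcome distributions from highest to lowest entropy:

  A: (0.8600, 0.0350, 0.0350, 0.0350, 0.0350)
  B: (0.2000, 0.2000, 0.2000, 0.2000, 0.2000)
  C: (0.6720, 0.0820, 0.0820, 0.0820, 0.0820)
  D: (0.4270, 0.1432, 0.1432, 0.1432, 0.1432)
B > D > C > A

Key insight: Entropy is maximized by uniform distributions and minimized by concentrated distributions.

Entropies:
  H(A) = 0.8642 bits
  H(B) = 2.3219 bits
  H(C) = 1.5689 bits
  H(D) = 2.1306 bits

Ranking: B > D > C > A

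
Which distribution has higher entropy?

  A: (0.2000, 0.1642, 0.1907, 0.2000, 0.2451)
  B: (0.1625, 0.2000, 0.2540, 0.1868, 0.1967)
A

Both distributions are close to uniform, making this a harder comparison.

H(A) = 2.3099 bits
H(B) = 2.3061 bits

The distribution closer to uniform has higher entropy.
Answer: A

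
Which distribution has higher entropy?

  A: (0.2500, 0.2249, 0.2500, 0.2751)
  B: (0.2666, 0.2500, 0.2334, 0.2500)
B

Both distributions are close to uniform, making this a harder comparison.

H(A) = 1.9963 bits
H(B) = 1.9984 bits

The distribution closer to uniform has higher entropy.
Answer: B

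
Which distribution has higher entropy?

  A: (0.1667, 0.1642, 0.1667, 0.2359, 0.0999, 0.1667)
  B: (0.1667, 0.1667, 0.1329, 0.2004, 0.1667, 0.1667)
B

Both distributions are close to uniform, making this a harder comparison.

H(A) = 2.5440 bits
H(B) = 2.5750 bits

The distribution closer to uniform has higher entropy.
Answer: B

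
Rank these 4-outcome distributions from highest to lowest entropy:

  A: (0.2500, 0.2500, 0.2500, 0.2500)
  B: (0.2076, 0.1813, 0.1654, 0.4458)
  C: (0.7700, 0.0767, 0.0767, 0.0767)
A > B > C

Key insight: Entropy is maximized by uniform distributions and minimized by concentrated distributions.

- Uniform distributions have maximum entropy log₂(4) = 2.0000 bits
- The more "peaked" or concentrated a distribution, the lower its entropy

Entropies:
  H(A) = 2.0000 bits
  H(B) = 1.8664 bits
  H(C) = 1.1426 bits

Ranking: A > B > C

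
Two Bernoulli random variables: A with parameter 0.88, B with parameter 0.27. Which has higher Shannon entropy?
B

For binary distributions, entropy is maximized at p=0.5 and decreases as p moves toward 0 or 1.

H(A) = H(0.88) = 0.5294 bits
H(B) = H(0.27) = 0.8415 bits

Distribution B (p=0.27) is closer to uniform (p=0.5), so it has higher entropy.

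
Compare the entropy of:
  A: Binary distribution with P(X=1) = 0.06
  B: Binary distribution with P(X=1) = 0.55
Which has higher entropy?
B

For binary distributions, entropy is maximized at p=0.5 and decreases as p moves toward 0 or 1.

H(A) = H(0.06) = 0.3274 bits
H(B) = H(0.55) = 0.9928 bits

Distribution B (p=0.55) is closer to uniform (p=0.5), so it has higher entropy.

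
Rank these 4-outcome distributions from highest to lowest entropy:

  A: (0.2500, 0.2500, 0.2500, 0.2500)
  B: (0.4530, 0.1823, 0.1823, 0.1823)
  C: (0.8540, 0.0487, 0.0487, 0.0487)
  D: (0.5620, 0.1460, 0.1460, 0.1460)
A > B > D > C

Key insight: Entropy is maximized by uniform distributions and minimized by concentrated distributions.

Entropies:
  H(A) = 2.0000 bits
  H(B) = 1.8606 bits
  H(C) = 0.8311 bits
  H(D) = 1.6831 bits

Ranking: A > B > D > C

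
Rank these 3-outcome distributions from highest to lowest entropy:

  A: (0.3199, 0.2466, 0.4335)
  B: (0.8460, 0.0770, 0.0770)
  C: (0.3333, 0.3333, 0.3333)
C > A > B

Key insight: Entropy is maximized by uniform distributions and minimized by concentrated distributions.

- Uniform distributions have maximum entropy log₂(3) = 1.5850 bits
- The more "peaked" or concentrated a distribution, the lower its entropy

Entropies:
  H(A) = 1.5469 bits
  H(B) = 0.7738 bits
  H(C) = 1.5850 bits

Ranking: C > A > B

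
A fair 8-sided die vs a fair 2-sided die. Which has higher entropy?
8-sided die

Both are uniform distributions; for uniform over n outcomes, H = log₂(n). H(8-sided) = log₂(8) = 3.000 bits and H(2-sided) = log₂(2) = 1.000 bits. More outcomes in a uniform distribution means higher entropy.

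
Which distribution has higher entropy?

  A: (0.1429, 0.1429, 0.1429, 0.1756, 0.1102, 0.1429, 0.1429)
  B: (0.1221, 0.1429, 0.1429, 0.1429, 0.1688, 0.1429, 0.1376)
B

Both distributions are close to uniform, making this a harder comparison.

H(A) = 2.7965 bits
H(B) = 2.8017 bits

The distribution closer to uniform has higher entropy.
Answer: B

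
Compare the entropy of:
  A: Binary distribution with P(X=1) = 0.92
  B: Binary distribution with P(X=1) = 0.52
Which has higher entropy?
B

For binary distributions, entropy is maximized at p=0.5 and decreases as p moves toward 0 or 1.

H(A) = H(0.92) = 0.4022 bits
H(B) = H(0.52) = 0.9988 bits

Distribution B (p=0.52) is closer to uniform (p=0.5), so it has higher entropy.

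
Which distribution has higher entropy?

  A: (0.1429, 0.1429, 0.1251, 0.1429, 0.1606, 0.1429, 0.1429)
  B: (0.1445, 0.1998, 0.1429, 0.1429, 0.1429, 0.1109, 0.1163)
A

Both distributions are close to uniform, making this a harder comparison.

H(A) = 2.8042 bits
H(B) = 2.7834 bits

The distribution closer to uniform has higher entropy.
Answer: A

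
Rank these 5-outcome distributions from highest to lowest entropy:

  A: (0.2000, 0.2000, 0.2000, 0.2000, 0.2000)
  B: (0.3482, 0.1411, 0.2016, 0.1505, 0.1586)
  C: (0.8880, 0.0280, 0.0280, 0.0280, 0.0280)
A > B > C

Key insight: Entropy is maximized by uniform distributions and minimized by concentrated distributions.

- Uniform distributions have maximum entropy log₂(5) = 2.3219 bits
- The more "peaked" or concentrated a distribution, the lower its entropy

Entropies:
  H(A) = 2.3219 bits
  H(B) = 2.2270 bits
  H(C) = 0.7299 bits

Ranking: A > B > C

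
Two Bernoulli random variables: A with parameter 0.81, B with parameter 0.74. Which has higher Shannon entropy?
B

For binary distributions, entropy is maximized at p=0.5 and decreases as p moves toward 0 or 1.

H(A) = H(0.81) = 0.7015 bits
H(B) = H(0.74) = 0.8267 bits

Distribution B (p=0.74) is closer to uniform (p=0.5), so it has higher entropy.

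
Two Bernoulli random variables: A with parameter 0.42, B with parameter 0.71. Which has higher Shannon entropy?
A

For binary distributions, entropy is maximized at p=0.5 and decreases as p moves toward 0 or 1.

H(A) = H(0.42) = 0.9815 bits
H(B) = H(0.71) = 0.8687 bits

Distribution A (p=0.42) is closer to uniform (p=0.5), so it has higher entropy.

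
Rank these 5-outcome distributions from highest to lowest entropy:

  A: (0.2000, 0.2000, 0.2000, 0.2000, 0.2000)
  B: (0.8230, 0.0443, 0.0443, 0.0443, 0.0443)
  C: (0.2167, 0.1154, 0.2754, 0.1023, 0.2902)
A > C > B

Key insight: Entropy is maximized by uniform distributions and minimized by concentrated distributions.

- Uniform distributions have maximum entropy log₂(5) = 2.3219 bits
- The more "peaked" or concentrated a distribution, the lower its entropy

Entropies:
  H(A) = 2.3219 bits
  H(B) = 1.0275 bits
  H(C) = 2.2045 bits

Ranking: A > C > B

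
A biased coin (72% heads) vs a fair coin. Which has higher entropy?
Fair coin

The fair coin is uniform (p=0.5), maximizing binary entropy at 1 bit. The biased coin has H(0.72) ≈ 0.855 bits — its outcome is more predictable, so its entropy is lower.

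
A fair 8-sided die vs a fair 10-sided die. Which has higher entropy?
10-sided die

Both are uniform distributions; for uniform over n outcomes, H = log₂(n). H(8-sided) = log₂(8) = 3.000 bits and H(10-sided) = log₂(10) = 3.322 bits. More outcomes in a uniform distribution means higher entropy.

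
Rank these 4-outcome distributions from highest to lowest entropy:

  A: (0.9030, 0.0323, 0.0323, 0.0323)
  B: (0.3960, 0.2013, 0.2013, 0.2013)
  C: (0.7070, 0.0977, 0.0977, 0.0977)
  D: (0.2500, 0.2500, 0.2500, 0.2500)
D > B > C > A

Key insight: Entropy is maximized by uniform distributions and minimized by concentrated distributions.

Entropies:
  H(A) = 0.6132 bits
  H(B) = 1.9259 bits
  H(C) = 1.3370 bits
  H(D) = 2.0000 bits

Ranking: D > B > C > A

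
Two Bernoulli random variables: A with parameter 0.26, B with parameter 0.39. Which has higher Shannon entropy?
B

For binary distributions, entropy is maximized at p=0.5 and decreases as p moves toward 0 or 1.

H(A) = H(0.26) = 0.8267 bits
H(B) = H(0.39) = 0.9648 bits

Distribution B (p=0.39) is closer to uniform (p=0.5), so it has higher entropy.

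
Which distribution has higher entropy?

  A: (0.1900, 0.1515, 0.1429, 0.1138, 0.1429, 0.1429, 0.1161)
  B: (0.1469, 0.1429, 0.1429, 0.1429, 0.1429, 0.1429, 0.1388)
B

Both distributions are close to uniform, making this a harder comparison.

H(A) = 2.7884 bits
H(B) = 2.8072 bits

The distribution closer to uniform has higher entropy.
Answer: B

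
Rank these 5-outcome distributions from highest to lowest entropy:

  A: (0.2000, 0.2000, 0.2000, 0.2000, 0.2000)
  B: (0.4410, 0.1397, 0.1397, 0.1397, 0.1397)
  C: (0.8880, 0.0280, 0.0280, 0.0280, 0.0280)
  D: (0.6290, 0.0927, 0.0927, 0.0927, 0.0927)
A > B > D > C

Key insight: Entropy is maximized by uniform distributions and minimized by concentrated distributions.

Entropies:
  H(A) = 2.3219 bits
  H(B) = 2.1079 bits
  H(C) = 0.7299 bits
  H(D) = 1.6934 bits

Ranking: A > B > D > C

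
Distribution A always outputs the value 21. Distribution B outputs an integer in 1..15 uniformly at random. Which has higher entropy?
B

A is deterministic, so H(A) = 0. B is uniform over 15 outcomes, so H(B) = log₂(15) = 3.907 bits. Any distribution with genuine randomness has higher entropy than a deterministic one.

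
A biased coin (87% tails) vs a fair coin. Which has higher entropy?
Fair coin

The fair coin is uniform (p=0.5), maximizing binary entropy at 1 bit. The biased coin has H(0.87) ≈ 0.557 bits — its outcome is more predictable, so its entropy is lower.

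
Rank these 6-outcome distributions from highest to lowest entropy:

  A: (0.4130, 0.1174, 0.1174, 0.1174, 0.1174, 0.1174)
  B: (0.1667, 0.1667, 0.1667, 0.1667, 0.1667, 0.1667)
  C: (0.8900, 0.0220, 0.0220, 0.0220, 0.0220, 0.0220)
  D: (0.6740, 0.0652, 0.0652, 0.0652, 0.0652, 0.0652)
B > A > D > C

Key insight: Entropy is maximized by uniform distributions and minimized by concentrated distributions.

Entropies:
  H(A) = 2.3410 bits
  H(B) = 2.5850 bits
  H(C) = 0.7553 bits
  H(D) = 1.6677 bits

Ranking: B > A > D > C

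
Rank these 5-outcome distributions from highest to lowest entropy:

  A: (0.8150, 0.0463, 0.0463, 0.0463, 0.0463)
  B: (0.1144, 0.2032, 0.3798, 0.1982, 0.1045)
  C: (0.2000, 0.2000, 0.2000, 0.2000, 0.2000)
C > B > A

Key insight: Entropy is maximized by uniform distributions and minimized by concentrated distributions.

- Uniform distributions have maximum entropy log₂(5) = 2.3219 bits
- The more "peaked" or concentrated a distribution, the lower its entropy

Entropies:
  H(A) = 1.0609 bits
  H(B) = 2.1586 bits
  H(C) = 2.3219 bits

Ranking: C > B > A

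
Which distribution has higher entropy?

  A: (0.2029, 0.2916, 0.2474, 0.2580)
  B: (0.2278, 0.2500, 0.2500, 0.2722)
B

Both distributions are close to uniform, making this a harder comparison.

H(A) = 1.9882 bits
H(B) = 1.9971 bits

The distribution closer to uniform has higher entropy.
Answer: B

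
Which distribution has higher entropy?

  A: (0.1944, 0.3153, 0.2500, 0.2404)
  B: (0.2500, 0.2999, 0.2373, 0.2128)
B

Both distributions are close to uniform, making this a harder comparison.

H(A) = 1.9787 bits
H(B) = 1.9886 bits

The distribution closer to uniform has higher entropy.
Answer: B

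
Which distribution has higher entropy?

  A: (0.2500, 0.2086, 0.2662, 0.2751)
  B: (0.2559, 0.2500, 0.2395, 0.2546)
B

Both distributions are close to uniform, making this a harder comparison.

H(A) = 1.9923 bits
H(B) = 1.9995 bits

The distribution closer to uniform has higher entropy.
Answer: B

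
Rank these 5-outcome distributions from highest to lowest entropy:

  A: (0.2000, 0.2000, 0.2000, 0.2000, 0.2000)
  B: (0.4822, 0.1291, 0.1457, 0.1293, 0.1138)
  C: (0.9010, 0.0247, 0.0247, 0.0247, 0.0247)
A > B > C

Key insight: Entropy is maximized by uniform distributions and minimized by concentrated distributions.

- Uniform distributions have maximum entropy log₂(5) = 2.3219 bits
- The more "peaked" or concentrated a distribution, the lower its entropy

Entropies:
  H(A) = 2.3219 bits
  H(B) = 2.0319 bits
  H(C) = 0.6638 bits

Ranking: A > B > C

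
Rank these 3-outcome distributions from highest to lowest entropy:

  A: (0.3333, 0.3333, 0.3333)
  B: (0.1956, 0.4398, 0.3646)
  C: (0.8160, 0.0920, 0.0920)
A > B > C

Key insight: Entropy is maximized by uniform distributions and minimized by concentrated distributions.

- Uniform distributions have maximum entropy log₂(3) = 1.5850 bits
- The more "peaked" or concentrated a distribution, the lower its entropy

Entropies:
  H(A) = 1.5850 bits
  H(B) = 1.5123 bits
  H(C) = 0.8727 bits

Ranking: A > B > C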